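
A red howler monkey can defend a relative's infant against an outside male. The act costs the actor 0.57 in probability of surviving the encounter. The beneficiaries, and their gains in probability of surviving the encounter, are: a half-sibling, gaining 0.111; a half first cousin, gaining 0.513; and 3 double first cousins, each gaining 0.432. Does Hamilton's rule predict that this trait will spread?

No

Hamilton's rule: the trait is favored when the sum of r·B over every recipient exceeds the actor's cost C.
r to a half-sibling = 0.25 (half-sibs share one parent — one path of length 2: r = (1/2)^2 = 1/4).
r to a half first cousin = 1/16 (half first cousins share one grandparent — one path of length 4: r = (1/2)^4 = 1/16).
r to a double first cousin = 0.25 (double first cousins share both grandparent pairs — four paths of length 4: r = 4·(1/2)^4 = 1/4).
Summing one r·B term per recipient: 1·0.25·0.111 + 1·0.0625·0.513 + 3·0.25·0.432 = 0.3838125.
0.3838125 < 0.57: the indirect benefit is less than the cost.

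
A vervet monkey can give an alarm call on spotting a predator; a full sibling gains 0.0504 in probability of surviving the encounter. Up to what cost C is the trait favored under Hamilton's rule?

0.0252

r to a full sibling = 1/2 (full sibs share both parents — two paths of length 2: r = 2·(1/2)^2 = 1/2).
Hamilton's rule: n·r·B > C, so the trait is favored while C < n·r·B = 1·0.5·0.0504 = 0.0252.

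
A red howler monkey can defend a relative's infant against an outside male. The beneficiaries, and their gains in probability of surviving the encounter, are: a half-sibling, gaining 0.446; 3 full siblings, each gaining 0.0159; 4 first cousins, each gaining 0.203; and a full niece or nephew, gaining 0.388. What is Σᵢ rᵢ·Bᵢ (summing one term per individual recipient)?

0.33385

r to a half-sibling = 1/4 (half-sibs share one parent — one path of length 2: r = (1/2)^2 = 1/4).
r to a full sibling = 0.5 (full sibs share both parents — two paths of length 2: r = 2·(1/2)^2 = 1/2).
r to a first cousin = 1/8 (first cousins share one grandparent pair — two paths of length 4: r = 2·(1/2)^4 = 1/8).
r to a full niece or nephew = 1/4 (full aunt/uncle↔niece/nephew: two paths of length 3 through the shared grandparent pair: r = 2·(1/2)^3 = 1/4).
Summing one r·B term per recipient: 1·0.25·0.446 + 3·0.5·0.0159 + 4·0.125·0.203 + 1·0.25·0.388 = 0.33385.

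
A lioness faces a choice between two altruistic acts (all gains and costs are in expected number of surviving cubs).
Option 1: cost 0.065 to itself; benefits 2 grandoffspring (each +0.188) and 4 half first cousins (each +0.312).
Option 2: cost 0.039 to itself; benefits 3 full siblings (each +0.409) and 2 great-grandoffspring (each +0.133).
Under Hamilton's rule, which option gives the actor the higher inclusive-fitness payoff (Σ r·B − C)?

Option 1: r to a grandoffspring = 0.25.
Option 1: r to a half first cousin = 0.0625.
Option 1: Σ r·B − C = (2·0.25·0.188 + 4·0.0625·0.312) − 0.065 = 0.107.
Option 2: r to a full sibling = 0.5.
Option 2: r to a great-grandoffspring = 0.125.
Option 2: Σ r·B − C = (3·0.5·0.409 + 2·0.125·0.133) − 0.039 = 0.60775.
Option 2 has the higher net inclusive-fitness payoff.

Option 2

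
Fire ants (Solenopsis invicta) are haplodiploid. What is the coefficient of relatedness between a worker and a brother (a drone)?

Her haploid brother carries none of their father's genes and a random half of their mother's genome; that half matches the maternal half of her own genome with probability 1/2: r = 1/2 · 1/2 = 1/4.

0.25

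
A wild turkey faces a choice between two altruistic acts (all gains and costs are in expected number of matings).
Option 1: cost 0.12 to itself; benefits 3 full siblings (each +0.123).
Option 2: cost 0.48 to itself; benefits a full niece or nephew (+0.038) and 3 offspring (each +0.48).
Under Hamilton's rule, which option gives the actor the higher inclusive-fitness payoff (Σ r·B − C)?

Option 2

Option 1: r to a full sibling = 0.5.
Option 1: Σ r·B − C = (3·0.5·0.123) − 0.12 = 0.0645.
Option 2: r to a full niece or nephew = 0.25.
Option 2: r to an offspring = 0.5.
Option 2: Σ r·B − C = (1·0.25·0.038 + 3·0.5·0.48) − 0.48 = 0.2495.
Option 2 has the higher net inclusive-fitness payoff.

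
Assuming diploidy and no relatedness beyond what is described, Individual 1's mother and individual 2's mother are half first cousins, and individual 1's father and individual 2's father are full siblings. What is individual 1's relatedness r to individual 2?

0.140625

With two independent routes of shared ancestry, r is the sum of the two contributions.
Individual 1 and individual 2 are related in two ways: half second cousins through their mothers (r = 1/64) and first cousins through their fathers (r = 1/8).
r = 1/64 + 1/8 = 0.140625.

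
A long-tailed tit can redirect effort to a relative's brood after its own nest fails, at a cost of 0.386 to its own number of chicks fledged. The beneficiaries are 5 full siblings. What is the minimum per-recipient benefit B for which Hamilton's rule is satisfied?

0.1544

r to a full sibling = 1/2 (full sibs share both parents — two paths of length 2: r = 2·(1/2)^2 = 1/2).
Hamilton's rule with n recipients of equal r: n·r·B > C, so B > C/(n·r) = 0.386/(5·0.5) = 0.1544.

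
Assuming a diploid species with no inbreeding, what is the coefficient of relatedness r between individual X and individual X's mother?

Each parent–offspring link contributes a factor of 1/2, and independent paths through distinct common ancestors add.
One parent–offspring link: r = (1/2)^1 = 1/2.

0.5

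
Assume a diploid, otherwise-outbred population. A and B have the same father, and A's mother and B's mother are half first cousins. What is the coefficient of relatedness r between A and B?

Relatedness sums over independent paths through distinct common ancestors.
A and B are related in two ways: half-sibs through their shared father (r = 1/4) and half second cousins through their mothers (r = 1/64).
r = 1/4 + 1/64 = 0.265625.

0.265625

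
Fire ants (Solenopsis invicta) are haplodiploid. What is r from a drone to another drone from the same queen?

Haploid brothers each carry a random half of the queen's diploid genome, so on average they share half: r = 1/2.

0.5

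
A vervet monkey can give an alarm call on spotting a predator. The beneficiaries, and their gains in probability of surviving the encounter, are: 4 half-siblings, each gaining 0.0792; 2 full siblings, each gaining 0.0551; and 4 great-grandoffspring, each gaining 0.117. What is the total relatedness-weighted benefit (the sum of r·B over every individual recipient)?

0.1928

r to a half-sibling = 0.25 (half-sibs share one parent — one path of length 2: r = (1/2)^2 = 1/4).
r to a full sibling = 0.5 (full sibs share both parents — two paths of length 2: r = 2·(1/2)^2 = 1/2).
r to a great-grandoffspring = 0.125 (three parent–offspring links: r = (1/2)^3 = 1/8).
Summing one r·B term per recipient: 4·0.25·0.0792 + 2·0.5·0.0551 + 4·0.125·0.117 = 0.1928.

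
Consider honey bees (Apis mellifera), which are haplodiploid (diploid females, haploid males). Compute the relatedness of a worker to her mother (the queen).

One meiotic link between diploid queen and diploid daughter: r = 1/2.

0.5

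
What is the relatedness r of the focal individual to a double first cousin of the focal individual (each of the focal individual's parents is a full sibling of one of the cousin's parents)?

Each parent–offspring link contributes a factor of 1/2, and independent paths through distinct common ancestors add.
Double first cousins share both grandparent pairs — four paths of length 4: r = 4·(1/2)^4 = 1/4.

0.25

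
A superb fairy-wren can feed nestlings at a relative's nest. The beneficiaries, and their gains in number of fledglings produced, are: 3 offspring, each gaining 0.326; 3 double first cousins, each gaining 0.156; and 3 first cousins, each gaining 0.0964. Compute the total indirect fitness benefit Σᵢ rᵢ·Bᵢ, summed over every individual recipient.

r to an offspring = 1/2 (one parent–offspring link: r = (1/2)^1 = 1/2).
r to a double first cousin = 0.25 (double first cousins share both grandparent pairs — four paths of length 4: r = 4·(1/2)^4 = 1/4).
r to a first cousin = 1/8 (first cousins share one grandparent pair — two paths of length 4: r = 2·(1/2)^4 = 1/8).
Summing one r·B term per recipient: 3·0.5·0.326 + 3·0.25·0.156 + 3·0.125·0.0964 = 0.64215.

0.64215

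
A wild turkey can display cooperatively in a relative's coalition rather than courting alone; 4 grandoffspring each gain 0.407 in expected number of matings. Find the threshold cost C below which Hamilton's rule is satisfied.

0.407

r to a grandoffspring = 1/4 (two parent–offspring links: r = (1/2)^2 = 1/4).
Hamilton's rule: n·r·B > C, so the trait is favored while C < n·r·B = 4·0.25·0.407 = 0.407.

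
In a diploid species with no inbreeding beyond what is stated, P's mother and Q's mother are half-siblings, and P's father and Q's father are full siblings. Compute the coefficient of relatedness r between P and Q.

With two independent routes of shared ancestry, r is the sum of the two contributions.
P and Q are related in two ways: half first cousins through their mothers (r = 1/16) and first cousins through their fathers (r = 1/8).
r = 1/16 + 1/8 = 0.1875.

0.1875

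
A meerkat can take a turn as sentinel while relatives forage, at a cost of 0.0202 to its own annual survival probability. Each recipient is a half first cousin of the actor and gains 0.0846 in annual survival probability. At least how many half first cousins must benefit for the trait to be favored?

r to a half first cousin = 0.0625 (half first cousins share one grandparent — one path of length 4: r = (1/2)^4 = 1/16).
Hamilton's rule: n·r·B > C  ⇒  n > C/(r·B) = 0.0202/(0.0625·0.0846) = 3.82.
The smallest integer exceeding 3.82 is 4.

4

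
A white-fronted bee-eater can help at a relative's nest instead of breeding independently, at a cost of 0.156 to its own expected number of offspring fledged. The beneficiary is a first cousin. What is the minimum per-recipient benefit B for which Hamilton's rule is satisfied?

1.248

r to a first cousin = 0.125 (first cousins share one grandparent pair — two paths of length 4: r = 2·(1/2)^4 = 1/8).
Hamilton's rule with n recipients of equal r: n·r·B > C, so B > C/(n·r) = 0.156/(1·0.125) = 1.248.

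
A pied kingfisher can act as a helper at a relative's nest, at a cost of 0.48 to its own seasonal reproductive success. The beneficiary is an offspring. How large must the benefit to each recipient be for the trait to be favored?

r to an offspring = 1/2 (one parent–offspring link: r = (1/2)^1 = 1/2).
Hamilton's rule with n recipients of equal r: n·r·B > C, so B > C/(n·r) = 0.48/(1·0.5) = 0.96.

0.96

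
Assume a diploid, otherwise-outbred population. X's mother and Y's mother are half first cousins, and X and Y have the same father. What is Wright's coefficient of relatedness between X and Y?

Wright's path rule: contributions from independent ancestry routes add.
X and Y are related in two ways: half second cousins through their mothers (r = 1/64) and half-sibs through their shared father (r = 1/4).
r = 1/64 + 1/4 = 0.265625.

0.265625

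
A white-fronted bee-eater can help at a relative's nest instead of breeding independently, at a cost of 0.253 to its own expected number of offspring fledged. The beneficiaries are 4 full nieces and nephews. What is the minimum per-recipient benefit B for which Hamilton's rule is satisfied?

r to a full niece or nephew = 0.25 (full aunt/uncle↔niece/nephew: two paths of length 3 through the shared grandparent pair: r = 2·(1/2)^3 = 1/4).
Hamilton's rule with n recipients of equal r: n·r·B > C, so B > C/(n·r) = 0.253/(4·0.25) = 0.253.

0.253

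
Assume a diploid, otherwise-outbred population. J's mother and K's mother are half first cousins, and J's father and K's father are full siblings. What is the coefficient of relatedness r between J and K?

With two independent routes of shared ancestry, r is the sum of the two contributions.
J and K are related in two ways: half second cousins through their mothers (r = 1/64) and first cousins through their fathers (r = 1/8).
r = 1/64 + 1/8 = 0.140625.

0.140625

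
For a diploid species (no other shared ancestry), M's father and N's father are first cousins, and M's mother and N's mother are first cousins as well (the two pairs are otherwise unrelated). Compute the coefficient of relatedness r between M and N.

0.0625

Independent pedigree routes through distinct common ancestors add.
M and N are related in two ways: second cousins through their fathers (r = 1/32) and second cousins through their mothers (r = 1/32).
r = 1/32 + 1/32 = 0.0625.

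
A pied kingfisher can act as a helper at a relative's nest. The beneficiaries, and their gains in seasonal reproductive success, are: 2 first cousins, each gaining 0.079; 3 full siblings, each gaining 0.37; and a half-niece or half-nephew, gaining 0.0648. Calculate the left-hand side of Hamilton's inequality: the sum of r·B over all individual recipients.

0.58285

r to a first cousin = 0.125 (first cousins share one grandparent pair — two paths of length 4: r = 2·(1/2)^4 = 1/8).
r to a full sibling = 0.5 (full sibs share both parents — two paths of length 2: r = 2·(1/2)^2 = 1/2).
r to a half-niece or half-nephew = 1/8 (half-aunt/uncle↔niece/nephew: one path of length 3: r = (1/2)^3 = 1/8).
Summing one r·B term per recipient: 2·0.125·0.079 + 3·0.5·0.37 + 1·0.125·0.0648 = 0.58285.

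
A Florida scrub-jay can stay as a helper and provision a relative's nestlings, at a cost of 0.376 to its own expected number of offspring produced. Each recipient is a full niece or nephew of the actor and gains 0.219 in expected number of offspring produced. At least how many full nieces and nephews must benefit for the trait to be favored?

r to a full niece or nephew = 0.25 (full aunt/uncle↔niece/nephew: two paths of length 3 through the shared grandparent pair: r = 2·(1/2)^3 = 1/4).
Hamilton's rule: n·r·B > C  ⇒  n > C/(r·B) = 0.376/(0.25·0.219) = 6.868.
The smallest integer exceeding 6.868 is 7.

7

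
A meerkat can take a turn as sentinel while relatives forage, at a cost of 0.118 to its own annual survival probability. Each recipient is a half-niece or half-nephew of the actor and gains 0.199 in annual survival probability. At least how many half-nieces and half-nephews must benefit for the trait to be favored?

r to a half-niece or half-nephew = 0.125 (half-aunt/uncle↔niece/nephew: one path of length 3: r = (1/2)^3 = 1/8).
Hamilton's rule: n·r·B > C  ⇒  n > C/(r·B) = 0.118/(0.125·0.199) = 4.744.
The smallest integer exceeding 4.744 is 5.

5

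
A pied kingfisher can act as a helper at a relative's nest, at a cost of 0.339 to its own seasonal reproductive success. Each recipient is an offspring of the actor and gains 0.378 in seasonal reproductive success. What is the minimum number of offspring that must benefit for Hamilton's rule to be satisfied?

2

r to an offspring = 1/2 (one parent–offspring link: r = (1/2)^1 = 1/2).
Hamilton's rule: n·r·B > C  ⇒  n > C/(r·B) = 0.339/(0.5·0.378) = 1.794.
The smallest integer exceeding 1.794 is 2.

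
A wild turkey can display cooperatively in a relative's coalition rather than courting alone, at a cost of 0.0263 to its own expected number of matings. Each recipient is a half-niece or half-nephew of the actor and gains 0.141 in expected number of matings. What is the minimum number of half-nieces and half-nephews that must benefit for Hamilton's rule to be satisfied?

r to a half-niece or half-nephew = 0.125 (half-aunt/uncle↔niece/nephew: one path of length 3: r = (1/2)^3 = 1/8).
Hamilton's rule: n·r·B > C  ⇒  n > C/(r·B) = 0.0263/(0.125·0.141) = 1.492.
The smallest integer exceeding 1.492 is 2.

2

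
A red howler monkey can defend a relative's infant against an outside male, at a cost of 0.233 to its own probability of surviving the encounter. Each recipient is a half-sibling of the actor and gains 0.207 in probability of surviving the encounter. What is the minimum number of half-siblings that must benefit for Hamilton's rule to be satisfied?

r to a half-sibling = 0.25 (half-sibs share one parent — one path of length 2: r = (1/2)^2 = 1/4).
Hamilton's rule: n·r·B > C  ⇒  n > C/(r·B) = 0.233/(0.25·0.207) = 4.502.
The smallest integer exceeding 4.502 is 5.

5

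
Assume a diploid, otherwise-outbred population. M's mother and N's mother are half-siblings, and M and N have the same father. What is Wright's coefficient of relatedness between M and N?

Independent pedigree routes through distinct common ancestors add.
M and N are related in two ways: half first cousins through their mothers (r = 1/16) and half-sibs through their shared father (r = 1/4).
r = 1/16 + 1/4 = 5/16 = 0.3125.

0.3125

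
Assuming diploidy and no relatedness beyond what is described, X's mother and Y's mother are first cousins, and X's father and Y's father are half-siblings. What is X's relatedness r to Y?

0.09375

Wright's path rule: contributions from independent ancestry routes add.
X and Y are related in two ways: second cousins through their mothers (r = 1/32) and half first cousins through their fathers (r = 1/16).
r = 1/32 + 1/16 = 3/32 = 0.09375.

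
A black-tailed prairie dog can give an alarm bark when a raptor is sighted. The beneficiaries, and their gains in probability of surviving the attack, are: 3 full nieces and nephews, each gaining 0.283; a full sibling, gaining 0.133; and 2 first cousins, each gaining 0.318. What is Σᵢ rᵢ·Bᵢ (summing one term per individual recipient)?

0.35825

r to a full niece or nephew = 0.25 (full aunt/uncle↔niece/nephew: two paths of length 3 through the shared grandparent pair: r = 2·(1/2)^3 = 1/4).
r to a full sibling = 0.5 (full sibs share both parents — two paths of length 2: r = 2·(1/2)^2 = 1/2).
r to a first cousin = 0.125 (first cousins share one grandparent pair — two paths of length 4: r = 2·(1/2)^4 = 1/8).
Summing one r·B term per recipient: 3·0.25·0.283 + 1·0.5·0.133 + 2·0.125·0.318 = 0.35825.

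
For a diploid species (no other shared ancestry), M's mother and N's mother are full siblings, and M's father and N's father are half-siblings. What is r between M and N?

With two independent routes of shared ancestry, r is the sum of the two contributions.
M and N are related in two ways: first cousins through their mothers (r = 1/8) and half first cousins through their fathers (r = 1/16).
r = 1/8 + 1/16 = 3/16 = 0.1875.

0.1875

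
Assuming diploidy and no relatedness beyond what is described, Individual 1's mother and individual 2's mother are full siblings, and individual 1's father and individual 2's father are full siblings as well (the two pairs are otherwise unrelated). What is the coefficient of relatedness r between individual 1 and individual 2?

Relatedness sums over independent paths through distinct common ancestors.
Individual 1 and individual 2 are related in two ways: first cousins through their mothers (r = 1/8) and first cousins through their fathers (r = 1/8) — i.e. double first cousins.
r = 1/8 + 1/8 = 0.25.

0.25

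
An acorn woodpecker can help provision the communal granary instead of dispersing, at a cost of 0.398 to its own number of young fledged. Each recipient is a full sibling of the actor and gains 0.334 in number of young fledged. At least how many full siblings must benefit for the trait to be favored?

3

r to a full sibling = 0.5 (full sibs share both parents — two paths of length 2: r = 2·(1/2)^2 = 1/2).
Hamilton's rule: n·r·B > C  ⇒  n > C/(r·B) = 0.398/(0.5·0.334) = 2.383.
The smallest integer exceeding 2.383 is 3.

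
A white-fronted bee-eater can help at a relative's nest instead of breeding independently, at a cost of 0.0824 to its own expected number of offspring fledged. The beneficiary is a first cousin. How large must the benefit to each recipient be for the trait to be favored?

0.6592

r to a first cousin = 1/8 (first cousins share one grandparent pair — two paths of length 4: r = 2·(1/2)^4 = 1/8).
Hamilton's rule with n recipients of equal r: n·r·B > C, so B > C/(n·r) = 0.0824/(1·0.125) = 0.6592.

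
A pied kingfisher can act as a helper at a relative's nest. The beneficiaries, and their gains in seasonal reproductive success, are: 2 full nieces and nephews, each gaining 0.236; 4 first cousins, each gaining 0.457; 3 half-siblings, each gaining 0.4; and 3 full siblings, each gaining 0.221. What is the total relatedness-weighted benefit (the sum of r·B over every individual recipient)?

r to a full niece or nephew = 0.25 (full aunt/uncle↔niece/nephew: two paths of length 3 through the shared grandparent pair: r = 2·(1/2)^3 = 1/4).
r to a first cousin = 0.125 (first cousins share one grandparent pair — two paths of length 4: r = 2·(1/2)^4 = 1/8).
r to a half-sibling = 1/4 (half-sibs share one parent — one path of length 2: r = (1/2)^2 = 1/4).
r to a full sibling = 0.5 (full sibs share both parents — two paths of length 2: r = 2·(1/2)^2 = 1/2).
Summing one r·B term per recipient: 2·0.25·0.236 + 4·0.125·0.457 + 3·0.25·0.4 + 3·0.5·0.221 = 0.978.

0.978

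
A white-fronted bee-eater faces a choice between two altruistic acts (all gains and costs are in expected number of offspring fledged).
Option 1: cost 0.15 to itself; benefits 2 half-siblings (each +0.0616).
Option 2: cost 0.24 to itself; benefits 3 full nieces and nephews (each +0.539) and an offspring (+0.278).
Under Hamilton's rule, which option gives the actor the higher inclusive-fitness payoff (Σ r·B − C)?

Option 2

Option 1: r to a half-sibling = 0.25.
Option 1: Σ r·B − C = (2·0.25·0.0616) − 0.15 = -0.1192.
Option 2: r to a full niece or nephew = 0.25.
Option 2: r to an offspring = 0.5.
Option 2: Σ r·B − C = (3·0.25·0.539 + 1·0.5·0.278) − 0.24 = 0.30325.
Option 2 has the higher net inclusive-fitness payoff.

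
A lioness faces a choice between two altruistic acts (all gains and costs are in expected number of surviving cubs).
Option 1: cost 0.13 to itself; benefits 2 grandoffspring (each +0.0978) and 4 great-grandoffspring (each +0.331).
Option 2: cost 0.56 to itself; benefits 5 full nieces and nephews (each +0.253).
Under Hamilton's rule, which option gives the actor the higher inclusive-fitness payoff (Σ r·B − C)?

Option 1

Option 1: r to a grandoffspring = 0.25.
Option 1: r to a great-grandoffspring = 0.125.
Option 1: Σ r·B − C = (2·0.25·0.0978 + 4·0.125·0.331) − 0.13 = 0.0844.
Option 2: r to a full niece or nephew = 0.25.
Option 2: Σ r·B − C = (5·0.25·0.253) − 0.56 = -0.24375.
Option 1 has the higher net inclusive-fitness payoff.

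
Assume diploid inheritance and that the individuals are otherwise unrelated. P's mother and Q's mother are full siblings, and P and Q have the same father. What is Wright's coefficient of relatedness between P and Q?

0.375

With two independent routes of shared ancestry, r is the sum of the two contributions.
P and Q are related in two ways: first cousins through their mothers (r = 1/8) and half-sibs through their shared father (r = 1/4).
r = 1/8 + 1/4 = 0.375.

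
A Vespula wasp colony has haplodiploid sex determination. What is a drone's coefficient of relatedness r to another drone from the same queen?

Haploid brothers each carry a random half of the queen's diploid genome, so on average they share half: r = 1/2.

0.5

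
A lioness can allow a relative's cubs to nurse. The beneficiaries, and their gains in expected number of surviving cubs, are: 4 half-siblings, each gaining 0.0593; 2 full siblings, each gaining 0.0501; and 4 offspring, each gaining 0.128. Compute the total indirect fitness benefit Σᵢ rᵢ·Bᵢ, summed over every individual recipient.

r to a half-sibling = 0.25 (half-sibs share one parent — one path of length 2: r = (1/2)^2 = 1/4).
r to a full sibling = 0.5 (full sibs share both parents — two paths of length 2: r = 2·(1/2)^2 = 1/2).
r to an offspring = 1/2 (one parent–offspring link: r = (1/2)^1 = 1/2).
Summing one r·B term per recipient: 4·0.25·0.0593 + 2·0.5·0.0501 + 4·0.5·0.128 = 0.3654.

0.3654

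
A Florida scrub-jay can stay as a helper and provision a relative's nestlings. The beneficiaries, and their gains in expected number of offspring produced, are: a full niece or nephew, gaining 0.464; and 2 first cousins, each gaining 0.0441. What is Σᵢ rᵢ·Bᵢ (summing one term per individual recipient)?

0.127025

r to a full niece or nephew = 0.25 (full aunt/uncle↔niece/nephew: two paths of length 3 through the shared grandparent pair: r = 2·(1/2)^3 = 1/4).
r to a first cousin = 0.125 (first cousins share one grandparent pair — two paths of length 4: r = 2·(1/2)^4 = 1/8).
Summing one r·B term per recipient: 1·0.25·0.464 + 2·0.125·0.0441 = 0.127025.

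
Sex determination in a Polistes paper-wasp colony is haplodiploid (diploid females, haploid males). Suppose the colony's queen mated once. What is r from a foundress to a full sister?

0.75

Haplodiploid full sisters inherit their father's entire haploid genome identically (contributing 1/2) and on average half of their mother's contribution (1/2 · 1/2 = 1/4); r = 1/2 + 1/4 = 3/4.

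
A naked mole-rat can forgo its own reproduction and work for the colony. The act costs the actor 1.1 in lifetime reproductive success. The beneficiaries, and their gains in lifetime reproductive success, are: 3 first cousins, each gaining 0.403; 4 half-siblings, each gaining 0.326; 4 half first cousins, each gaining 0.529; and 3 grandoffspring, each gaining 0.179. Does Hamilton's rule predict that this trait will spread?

Hamilton's rule: the trait is favored when the sum of r·B over every recipient exceeds the actor's cost C.
r to a first cousin = 1/8 (first cousins share one grandparent pair — two paths of length 4: r = 2·(1/2)^4 = 1/8).
r to a half-sibling = 0.25 (half-sibs share one parent — one path of length 2: r = (1/2)^2 = 1/4).
r to a half first cousin = 1/16 (half first cousins share one grandparent — one path of length 4: r = (1/2)^4 = 1/16).
r to a grandoffspring = 1/4 (two parent–offspring links: r = (1/2)^2 = 1/4).
Summing one r·B term per recipient: 3·0.125·0.403 + 4·0.25·0.326 + 4·0.0625·0.529 + 3·0.25·0.179 = 0.743625.
0.743625 < 1.1: the indirect benefit is less than the cost.

No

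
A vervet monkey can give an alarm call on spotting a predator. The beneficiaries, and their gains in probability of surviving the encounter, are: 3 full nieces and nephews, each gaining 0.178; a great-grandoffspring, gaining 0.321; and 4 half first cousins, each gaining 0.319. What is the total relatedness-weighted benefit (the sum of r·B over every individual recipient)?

0.253375

r to a full niece or nephew = 0.25 (full aunt/uncle↔niece/nephew: two paths of length 3 through the shared grandparent pair: r = 2·(1/2)^3 = 1/4).
r to a great-grandoffspring = 0.125 (three parent–offspring links: r = (1/2)^3 = 1/8).
r to a half first cousin = 1/16 (half first cousins share one grandparent — one path of length 4: r = (1/2)^4 = 1/16).
Summing one r·B term per recipient: 3·0.25·0.178 + 1·0.125·0.321 + 4·0.0625·0.319 = 0.253375.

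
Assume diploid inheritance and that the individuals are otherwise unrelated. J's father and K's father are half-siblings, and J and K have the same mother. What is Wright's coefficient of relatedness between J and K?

Wright's path rule: contributions from independent ancestry routes add.
J and K are related in two ways: half first cousins through their fathers (r = 1/16) and half-sibs through their shared mother (r = 1/4).
r = 1/16 + 1/4 = 0.3125.

0.3125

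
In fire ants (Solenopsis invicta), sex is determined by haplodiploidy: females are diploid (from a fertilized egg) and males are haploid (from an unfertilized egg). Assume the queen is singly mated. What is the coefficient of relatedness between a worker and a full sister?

0.75

Haplodiploid full sisters inherit their father's entire haploid genome identically (contributing 1/2) and on average half of their mother's contribution (1/2 · 1/2 = 1/4); r = 1/2 + 1/4 = 3/4.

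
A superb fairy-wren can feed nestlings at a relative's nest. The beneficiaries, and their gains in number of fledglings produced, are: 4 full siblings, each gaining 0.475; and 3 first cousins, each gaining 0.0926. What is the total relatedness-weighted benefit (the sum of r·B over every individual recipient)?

r to a full sibling = 0.5 (full sibs share both parents — two paths of length 2: r = 2·(1/2)^2 = 1/2).
r to a first cousin = 1/8 (first cousins share one grandparent pair — two paths of length 4: r = 2·(1/2)^4 = 1/8).
Summing one r·B term per recipient: 4·0.5·0.475 + 3·0.125·0.0926 = 0.984725.

0.984725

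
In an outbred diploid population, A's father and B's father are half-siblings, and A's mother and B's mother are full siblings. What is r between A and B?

0.1875

With two independent routes of shared ancestry, r is the sum of the two contributions.
A and B are related in two ways: half first cousins through their fathers (r = 1/16) and first cousins through their mothers (r = 1/8).
r = 1/16 + 1/8 = 0.1875.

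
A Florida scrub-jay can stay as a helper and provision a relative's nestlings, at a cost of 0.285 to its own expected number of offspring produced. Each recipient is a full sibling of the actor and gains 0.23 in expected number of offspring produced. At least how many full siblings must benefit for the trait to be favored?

r to a full sibling = 0.5 (full sibs share both parents — two paths of length 2: r = 2·(1/2)^2 = 1/2).
Hamilton's rule: n·r·B > C  ⇒  n > C/(r·B) = 0.285/(0.5·0.23) = 2.478.
The smallest integer exceeding 2.478 is 3.

3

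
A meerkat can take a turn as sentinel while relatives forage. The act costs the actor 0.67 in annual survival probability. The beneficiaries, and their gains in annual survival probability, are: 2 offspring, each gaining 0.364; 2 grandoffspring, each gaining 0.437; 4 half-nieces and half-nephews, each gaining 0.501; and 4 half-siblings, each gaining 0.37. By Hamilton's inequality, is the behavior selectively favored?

Yes

Hamilton's rule: the trait is favored when the sum of r·B over every recipient exceeds the actor's cost C.
r to an offspring = 0.5 (one parent–offspring link: r = (1/2)^1 = 1/2).
r to a grandoffspring = 1/4 (two parent–offspring links: r = (1/2)^2 = 1/4).
r to a half-niece or half-nephew = 1/8 (half-aunt/uncle↔niece/nephew: one path of length 3: r = (1/2)^3 = 1/8).
r to a half-sibling = 1/4 (half-sibs share one parent — one path of length 2: r = (1/2)^2 = 1/4).
Summing one r·B term per recipient: 2·0.5·0.364 + 2·0.25·0.437 + 4·0.125·0.501 + 4·0.25·0.37 = 1.203.
1.203 > 0.67: the indirect benefit exceeds the cost.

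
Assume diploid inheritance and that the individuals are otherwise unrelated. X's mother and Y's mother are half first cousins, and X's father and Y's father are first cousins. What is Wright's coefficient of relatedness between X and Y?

0.046875

Independent pedigree routes through distinct common ancestors add.
X and Y are related in two ways: half second cousins through their mothers (r = 1/64) and second cousins through their fathers (r = 1/32).
r = 1/64 + 1/32 = 0.046875.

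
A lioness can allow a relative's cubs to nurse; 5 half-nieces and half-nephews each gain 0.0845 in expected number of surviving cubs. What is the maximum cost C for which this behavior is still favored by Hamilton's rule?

0.0528125

r to a half-niece or half-nephew = 0.125 (half-aunt/uncle↔niece/nephew: one path of length 3: r = (1/2)^3 = 1/8).
Hamilton's rule: n·r·B > C, so the trait is favored while C < n·r·B = 5·0.125·0.0845 = 0.0528125.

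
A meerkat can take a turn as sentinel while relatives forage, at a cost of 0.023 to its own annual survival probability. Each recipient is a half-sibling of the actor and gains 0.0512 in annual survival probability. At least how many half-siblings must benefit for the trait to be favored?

2

r to a half-sibling = 1/4 (half-sibs share one parent — one path of length 2: r = (1/2)^2 = 1/4).
Hamilton's rule: n·r·B > C  ⇒  n > C/(r·B) = 0.023/(0.25·0.0512) = 1.797.
The smallest integer exceeding 1.797 is 2.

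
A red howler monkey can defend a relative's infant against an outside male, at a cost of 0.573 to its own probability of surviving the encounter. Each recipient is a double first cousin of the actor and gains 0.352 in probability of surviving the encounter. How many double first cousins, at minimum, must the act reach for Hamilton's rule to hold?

7

r to a double first cousin = 0.25 (double first cousins share both grandparent pairs — four paths of length 4: r = 4·(1/2)^4 = 1/4).
Hamilton's rule: n·r·B > C  ⇒  n > C/(r·B) = 0.573/(0.25·0.352) = 6.511.
The smallest integer exceeding 6.511 is 7.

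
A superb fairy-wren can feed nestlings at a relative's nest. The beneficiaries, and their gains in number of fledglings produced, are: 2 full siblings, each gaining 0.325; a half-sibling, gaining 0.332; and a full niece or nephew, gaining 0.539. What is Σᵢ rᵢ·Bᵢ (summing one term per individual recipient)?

r to a full sibling = 0.5 (full sibs share both parents — two paths of length 2: r = 2·(1/2)^2 = 1/2).
r to a half-sibling = 0.25 (half-sibs share one parent — one path of length 2: r = (1/2)^2 = 1/4).
r to a full niece or nephew = 0.25 (full aunt/uncle↔niece/nephew: two paths of length 3 through the shared grandparent pair: r = 2·(1/2)^3 = 1/4).
Summing one r·B term per recipient: 2·0.5·0.325 + 1·0.25·0.332 + 1·0.25·0.539 = 0.54275.

0.54275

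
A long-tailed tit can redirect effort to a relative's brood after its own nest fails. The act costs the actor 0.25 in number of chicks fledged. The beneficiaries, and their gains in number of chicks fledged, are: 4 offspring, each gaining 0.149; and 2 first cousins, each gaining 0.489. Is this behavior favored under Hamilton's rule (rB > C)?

Yes

Hamilton's rule: the trait is favored when the sum of r·B over every recipient exceeds the actor's cost C.
r to an offspring = 1/2 (one parent–offspring link: r = (1/2)^1 = 1/2).
r to a first cousin = 1/8 (first cousins share one grandparent pair — two paths of length 4: r = 2·(1/2)^4 = 1/8).
Summing one r·B term per recipient: 4·0.5·0.149 + 2·0.125·0.489 = 0.42025.
0.42025 > 0.25: the indirect benefit exceeds the cost.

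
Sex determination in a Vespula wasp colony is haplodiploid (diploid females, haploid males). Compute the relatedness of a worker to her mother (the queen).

0.5

One meiotic link between diploid queen and diploid daughter: r = 1/2.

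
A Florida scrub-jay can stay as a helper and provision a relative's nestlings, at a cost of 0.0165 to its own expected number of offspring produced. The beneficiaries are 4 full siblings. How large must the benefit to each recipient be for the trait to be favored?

0.0083

r to a full sibling = 1/2 (full sibs share both parents — two paths of length 2: r = 2·(1/2)^2 = 1/2).
Hamilton's rule with n recipients of equal r: n·r·B > C, so B > C/(n·r) = 0.0165/(4·0.5) = 0.0083.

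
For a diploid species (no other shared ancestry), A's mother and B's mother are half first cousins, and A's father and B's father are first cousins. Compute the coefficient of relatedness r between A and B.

0.046875

Independent pedigree routes through distinct common ancestors add.
A and B are related in two ways: half second cousins through their mothers (r = 1/64) and second cousins through their fathers (r = 1/32).
r = 1/64 + 1/32 = 3/64 = 0.046875.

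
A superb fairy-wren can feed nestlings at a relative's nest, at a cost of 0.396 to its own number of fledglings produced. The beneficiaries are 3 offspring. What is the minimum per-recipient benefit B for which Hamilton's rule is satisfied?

0.264

r to an offspring = 1/2 (one parent–offspring link: r = (1/2)^1 = 1/2).
Hamilton's rule with n recipients of equal r: n·r·B > C, so B > C/(n·r) = 0.396/(3·0.5) = 0.264.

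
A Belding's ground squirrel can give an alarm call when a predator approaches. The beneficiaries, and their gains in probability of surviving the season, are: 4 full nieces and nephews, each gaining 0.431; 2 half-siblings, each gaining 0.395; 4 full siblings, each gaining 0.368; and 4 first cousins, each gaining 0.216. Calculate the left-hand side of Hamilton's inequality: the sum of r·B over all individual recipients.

1.4725

r to a full niece or nephew = 0.25 (full aunt/uncle↔niece/nephew: two paths of length 3 through the shared grandparent pair: r = 2·(1/2)^3 = 1/4).
r to a half-sibling = 0.25 (half-sibs share one parent — one path of length 2: r = (1/2)^2 = 1/4).
r to a full sibling = 1/2 (full sibs share both parents — two paths of length 2: r = 2·(1/2)^2 = 1/2).
r to a first cousin = 0.125 (first cousins share one grandparent pair — two paths of length 4: r = 2·(1/2)^4 = 1/8).
Summing one r·B term per recipient: 4·0.25·0.431 + 2·0.25·0.395 + 4·0.5·0.368 + 4·0.125·0.216 = 1.4725.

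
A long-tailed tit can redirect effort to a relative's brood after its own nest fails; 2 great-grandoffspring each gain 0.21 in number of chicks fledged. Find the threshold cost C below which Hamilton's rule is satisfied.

r to a great-grandoffspring = 1/8 (three parent–offspring links: r = (1/2)^3 = 1/8).
Hamilton's rule: n·r·B > C, so the trait is favored while C < n·r·B = 2·0.125·0.21 = 0.0525.

0.0525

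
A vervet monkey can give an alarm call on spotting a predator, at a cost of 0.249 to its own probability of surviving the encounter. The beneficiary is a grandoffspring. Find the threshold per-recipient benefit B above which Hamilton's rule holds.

0.996

r to a grandoffspring = 0.25 (two parent–offspring links: r = (1/2)^2 = 1/4).
Hamilton's rule with n recipients of equal r: n·r·B > C, so B > C/(n·r) = 0.249/(1·0.25) = 0.996.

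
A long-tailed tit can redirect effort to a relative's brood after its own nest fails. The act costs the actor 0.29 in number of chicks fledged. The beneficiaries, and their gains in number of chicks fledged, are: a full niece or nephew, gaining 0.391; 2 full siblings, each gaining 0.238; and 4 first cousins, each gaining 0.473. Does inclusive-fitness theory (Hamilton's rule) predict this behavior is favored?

Hamilton's rule: the trait is favored when the sum of r·B over every recipient exceeds the actor's cost C.
r to a full niece or nephew = 1/4 (full aunt/uncle↔niece/nephew: two paths of length 3 through the shared grandparent pair: r = 2·(1/2)^3 = 1/4).
r to a full sibling = 0.5 (full sibs share both parents — two paths of length 2: r = 2·(1/2)^2 = 1/2).
r to a first cousin = 1/8 (first cousins share one grandparent pair — two paths of length 4: r = 2·(1/2)^4 = 1/8).
Summing one r·B term per recipient: 1·0.25·0.391 + 2·0.5·0.238 + 4·0.125·0.473 = 0.57225.
0.57225 > 0.29: the indirect benefit exceeds the cost.

Yes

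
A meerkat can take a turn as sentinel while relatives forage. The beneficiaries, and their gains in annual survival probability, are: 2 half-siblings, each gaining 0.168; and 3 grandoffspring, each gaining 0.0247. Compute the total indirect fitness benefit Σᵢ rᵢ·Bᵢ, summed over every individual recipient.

r to a half-sibling = 0.25 (half-sibs share one parent — one path of length 2: r = (1/2)^2 = 1/4).
r to a grandoffspring = 0.25 (two parent–offspring links: r = (1/2)^2 = 1/4).
Summing one r·B term per recipient: 2·0.25·0.168 + 3·0.25·0.0247 = 0.102525.

0.102525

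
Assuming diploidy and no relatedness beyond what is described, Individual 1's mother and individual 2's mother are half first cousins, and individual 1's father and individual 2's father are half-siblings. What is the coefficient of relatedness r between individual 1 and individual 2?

0.078125

With two independent routes of shared ancestry, r is the sum of the two contributions.
Individual 1 and individual 2 are related in two ways: half second cousins through their mothers (r = 1/64) and half first cousins through their fathers (r = 1/16).
r = 1/64 + 1/16 = 5/64 = 0.078125.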